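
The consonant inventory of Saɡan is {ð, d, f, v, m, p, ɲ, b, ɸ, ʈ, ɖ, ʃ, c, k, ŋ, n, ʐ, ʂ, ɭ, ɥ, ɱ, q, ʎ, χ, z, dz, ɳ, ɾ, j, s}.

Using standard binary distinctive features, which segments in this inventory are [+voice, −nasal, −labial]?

ð, d, ɖ, ʐ, ɭ, ʎ, z, dz, ɾ, j

The [+voice] segments are /ð, d, v, m, ɲ, b, ɖ, ŋ, n, ʐ, ɭ, ɥ, ɱ, ʎ, z, dz, ɳ, ɾ, j/.
Of those, [−nasal] gives /ð, d, v, b, ɖ, ʐ, ɭ, ɥ, ʎ, z, dz, ɾ, j/.
Among these, [−labial] leaves /ð, d, ɖ, ʐ, ɭ, ʎ, z, dz, ɾ, j/.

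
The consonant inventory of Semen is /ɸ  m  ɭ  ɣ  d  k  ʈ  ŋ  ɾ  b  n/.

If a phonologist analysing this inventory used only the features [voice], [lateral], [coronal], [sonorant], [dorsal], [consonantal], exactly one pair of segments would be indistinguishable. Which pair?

n, ɾ

/n/ (alveolar nasal) and /ɾ/ (alveolar tap) are both [+voice], [−lateral], [+coronal], [+sonorant], [−dorsal], [+consonantal], so none of the listed features separates them. (They do differ in [nasal], which is not among the given features.) Every other pair in the inventory differs on at least one listed feature.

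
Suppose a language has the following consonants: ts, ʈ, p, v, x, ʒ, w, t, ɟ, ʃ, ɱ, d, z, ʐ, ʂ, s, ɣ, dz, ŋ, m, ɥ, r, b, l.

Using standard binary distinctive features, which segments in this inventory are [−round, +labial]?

p, v, ɱ, m, b

Eliminate segments failing any feature: /ts, ʈ, x, ʒ, t, ɟ, ʃ, d, z, ʐ, ʂ, s, ɣ, dz, ŋ, r, l/ are [−labial]; /w, ɥ/ are [+round]. The remaining /p, v, ɱ, m, b/ satisfy [−round], [+labial].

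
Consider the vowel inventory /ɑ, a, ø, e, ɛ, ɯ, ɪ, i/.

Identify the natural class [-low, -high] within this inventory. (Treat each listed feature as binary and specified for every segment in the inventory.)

ø, e, ɛ

Eliminate segments failing any feature: /ɑ, a/ are [+low]; /ɯ, ɪ, i/ are [+high]. The remaining /ø, e, ɛ/ satisfy [-low], [-high].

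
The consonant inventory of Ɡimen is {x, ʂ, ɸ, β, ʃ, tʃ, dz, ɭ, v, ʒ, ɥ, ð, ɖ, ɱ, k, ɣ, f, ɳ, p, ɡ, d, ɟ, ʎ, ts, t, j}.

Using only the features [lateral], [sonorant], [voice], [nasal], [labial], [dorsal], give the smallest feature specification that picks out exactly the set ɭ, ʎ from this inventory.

The target set is precisely the extension of [+lateral] in this inventory.

[+lateral]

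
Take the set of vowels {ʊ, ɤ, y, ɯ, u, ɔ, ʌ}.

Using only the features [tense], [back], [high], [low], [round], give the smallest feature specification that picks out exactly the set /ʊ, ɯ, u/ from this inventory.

Every target segment is [+high], [+back]; each remaining inventory member fails at least one of these. Each conjunct is needed — [+back] alone would also admit /ɤ, ɔ, ʌ/; [+high] alone would also admit /y/ — and no other single listed feature has exactly this extension, so two is the minimum.

[+high, +back]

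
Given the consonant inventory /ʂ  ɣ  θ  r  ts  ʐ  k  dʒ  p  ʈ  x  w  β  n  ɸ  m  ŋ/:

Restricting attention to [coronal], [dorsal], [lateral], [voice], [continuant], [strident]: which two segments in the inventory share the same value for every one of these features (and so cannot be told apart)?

On the given features, /ɣ/ and /w/ have an identical profile: [−coronal], [+dorsal], [−lateral], [+voice], [+continuant], [−strident]. No other two segments in the inventory coincide on all 6 features. (They do differ in [sonorant], [labial] and [round], which are not among the given features.)

ɣ, w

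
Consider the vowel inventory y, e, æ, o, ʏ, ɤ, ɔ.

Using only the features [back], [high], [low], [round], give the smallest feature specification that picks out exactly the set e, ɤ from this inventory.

Every target segment is [−low], [−round]; each remaining inventory member fails at least one of these. Each conjunct is needed — [−round] alone would also admit /æ/; [−low] alone would also admit /y, o, ʏ, ɔ/ — and no other single listed feature has exactly this extension, so two is the minimum.

[−low, −round]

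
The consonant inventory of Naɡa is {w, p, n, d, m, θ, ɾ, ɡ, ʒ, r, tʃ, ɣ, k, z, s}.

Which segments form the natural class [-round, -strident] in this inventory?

p, n, d, m, θ, ɾ, ɡ, r, ɣ, k

Eliminate segments failing any feature: /w/ is [+round]; /ʒ, tʃ, z, s/ are [+strident]. The remaining /p, n, d, m, θ, ɾ, ɡ, r, ɣ, k/ satisfy [-round], [-strident].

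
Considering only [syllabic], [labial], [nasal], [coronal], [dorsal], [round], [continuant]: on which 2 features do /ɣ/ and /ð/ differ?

[coronal], [dorsal]

/ɣ/ is the voiced velar fricative and /ð/ is the voiced dental fricative. Both are [−syllabic], [−labial], [−nasal], [−round], [+continuant]. /ɣ/ is [−coronal] while /ð/ is [+coronal]; /ɣ/ is [+dorsal] while /ð/ is [−dorsal], so the distinguishing features are [coronal], [dorsal].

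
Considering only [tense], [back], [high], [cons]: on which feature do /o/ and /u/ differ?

/o/ is the mid back rounded tense vowel and /u/ is the high back rounded tense vowel. Both are [+tense], [+back], [−consonantal]. /o/ is [−high] while /u/ is [+high], so the distinguishing feature is [high].

[high]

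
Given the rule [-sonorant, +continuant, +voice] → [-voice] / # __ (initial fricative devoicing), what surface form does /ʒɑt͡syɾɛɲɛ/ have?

/ʒ/ satisfies [-sonorant, +continuant, +voice] and sits in # __. The [-voice] counterpart of the voiced postalveolar fricative is /ʃ/. Other segments in /ʒɑt͡syɾɛɲɛ/ either fail the structural description or are not in the environment, so the surface form is [ʃɑt͡syɾɛɲɛ].

[ʃɑt͡syɾɛɲɛ]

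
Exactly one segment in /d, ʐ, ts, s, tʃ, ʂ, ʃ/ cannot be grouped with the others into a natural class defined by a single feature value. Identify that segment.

[strident] groups all but one: /ts, ʂ, tʃ, ʃ, ʐ, s/ share [+strident] while /d/ (voiced alveolar stop) alone is [−strident]. Removing any other segment would not leave a single-feature class that excludes it.

d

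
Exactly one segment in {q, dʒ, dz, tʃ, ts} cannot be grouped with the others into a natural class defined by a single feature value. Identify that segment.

q

/tʃ, dʒ, ts, dz/ are all [+delayed release], but /q/ (voiceless uvular stop) is [−delayed release]. No other single segment can be removed to leave a set sharing one feature value that the removed segment lacks, so /q/ is the odd one out.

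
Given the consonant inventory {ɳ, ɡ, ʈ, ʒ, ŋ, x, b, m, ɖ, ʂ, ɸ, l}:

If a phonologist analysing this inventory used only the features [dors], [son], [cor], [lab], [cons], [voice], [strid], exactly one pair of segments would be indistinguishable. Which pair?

/l/ (alveolar lateral approximant) and /ɳ/ (retroflex nasal) are both [−dorsal], [+sonorant], [+coronal], [−labial], [+consonantal], [+voice], [−strident], so none of the listed features separates them. (They do differ in [nasal], [lateral] and [anterior], which are not among the given features.) Every other pair in the inventory differs on at least one listed feature.

l, ɳ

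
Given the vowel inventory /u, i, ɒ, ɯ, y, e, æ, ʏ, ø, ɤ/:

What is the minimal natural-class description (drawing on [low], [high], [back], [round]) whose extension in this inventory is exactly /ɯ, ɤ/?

[+back, -round]

/ɯ, ɤ/ are all [+back], [-round], and no other segment in the inventory matches both values. Dropping any one of them over-generates: [-round] alone would also admit /i, e, æ/; [+back] alone would also admit /u, ɒ/. No other single listed feature picks out exactly this set either, so fewer than two features will not do.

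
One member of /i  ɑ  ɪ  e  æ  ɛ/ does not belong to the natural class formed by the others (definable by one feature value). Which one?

/ɪ, e, æ, ɛ, i/ are all [−back], but /ɑ/ (low back unrounded vowel) is [+back]. No other single segment can be removed to leave a set sharing one feature value that the removed segment lacks, so /ɑ/ is the odd one out.

ɑ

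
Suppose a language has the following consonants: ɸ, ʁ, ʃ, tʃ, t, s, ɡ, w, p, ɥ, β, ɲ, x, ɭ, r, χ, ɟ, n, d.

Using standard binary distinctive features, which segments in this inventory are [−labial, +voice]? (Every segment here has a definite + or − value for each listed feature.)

ʁ, ɡ, ɲ, ɭ, r, ɟ, n, d

Checking each segment against [−labial], [+voice]: /ʁ/ (voiced uvular fricative), /ɡ/ (voiced velar stop), /ɲ/ (palatal nasal), /ɭ/ (retroflex lateral approximant), /r/ (alveolar trill), /ɟ/ (voiced palatal stop), among others, satisfy every feature; every other segment in the inventory fails at least one.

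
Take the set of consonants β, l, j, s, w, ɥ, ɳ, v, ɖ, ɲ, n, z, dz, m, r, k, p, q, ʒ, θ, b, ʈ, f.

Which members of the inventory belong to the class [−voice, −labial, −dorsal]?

s, θ, ʈ

Eliminate segments failing any feature: /β, l, j, w, ɥ, ɳ, v, ɖ, ɲ, n, z, dz, m, r, ʒ, b/ are [+voice]; /k, q/ are [+dorsal]; /p, f/ are [+labial]. The remaining /s, θ, ʈ/ satisfy [−voice], [−labial], [−dorsal].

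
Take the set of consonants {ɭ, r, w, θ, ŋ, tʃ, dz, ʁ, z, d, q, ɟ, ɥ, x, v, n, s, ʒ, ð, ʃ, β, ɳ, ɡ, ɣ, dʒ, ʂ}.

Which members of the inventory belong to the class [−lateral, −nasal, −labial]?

Eliminate segments failing any feature: /ɭ/ is [+lateral]; /w, ɥ, v, β/ are [+labial]; /ŋ, n, ɳ/ are [+nasal]. The remaining /r, θ, tʃ, dz, ʁ, z, d, q, ɟ, x, s, ʒ, ð, ʃ, ɡ, ɣ, dʒ, ʂ/ satisfy [−lateral], [−nasal], [−labial].

r, θ, tʃ, dz, ʁ, z, d, q, ɟ, x, s, ʒ, ð, ʃ, ɡ, ɣ, dʒ, ʂ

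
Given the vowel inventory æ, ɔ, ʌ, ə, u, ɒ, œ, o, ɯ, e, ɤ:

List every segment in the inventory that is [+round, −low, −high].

The [+round] segments are /ɔ, u, ɒ, œ, o/.
Of those, [−low] gives /ɔ, u, œ, o/.
Of those, [−high] leaves /ɔ, œ, o/.

ɔ, œ, o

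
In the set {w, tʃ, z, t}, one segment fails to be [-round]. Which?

w

Every segment except /w/ is [-round]. /w/ (labial-velar glide) is [+round], so it is the exception.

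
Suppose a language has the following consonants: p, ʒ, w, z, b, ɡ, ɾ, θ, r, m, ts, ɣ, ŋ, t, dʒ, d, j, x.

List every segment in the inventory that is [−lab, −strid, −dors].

Checking each segment against [−labial], [−strident], [−dorsal]: /ɾ/ (alveolar tap), /θ/ (voiceless dental fricative), /r/ (alveolar trill), /t/ (voiceless alveolar stop), /d/ (voiced alveolar stop) satisfy every feature; every other segment in the inventory fails at least one.

ɾ, θ, r, t, d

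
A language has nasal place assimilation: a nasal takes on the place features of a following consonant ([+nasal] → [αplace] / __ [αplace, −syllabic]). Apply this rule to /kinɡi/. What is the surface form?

[kiŋɡi]

The only nasal preceding a consonant is /n/ before /ɡ/. /ɡ/ is [+dorsal], so /n/ → /ŋ/, giving [kiŋɡi].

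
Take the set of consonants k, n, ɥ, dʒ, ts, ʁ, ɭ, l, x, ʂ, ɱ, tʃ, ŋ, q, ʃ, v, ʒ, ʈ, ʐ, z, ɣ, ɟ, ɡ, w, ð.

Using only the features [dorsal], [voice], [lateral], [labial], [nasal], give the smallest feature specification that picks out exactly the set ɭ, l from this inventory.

[+lateral]

/ɭ, l/ are exactly the [+lateral] segments in the inventory, so a single feature suffices.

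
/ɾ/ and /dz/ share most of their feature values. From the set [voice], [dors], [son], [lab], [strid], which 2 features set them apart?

[sonorant], [strident]

/ɾ/ (alveolar tap) and /dz/ (voiced alveolar affricate) agree on [+voice], [−dorsal], [−labial]. They differ on [sonorant] (/ɾ/ [+], /dz/ [−]), [strident] (/ɾ/ [−], /dz/ [+]).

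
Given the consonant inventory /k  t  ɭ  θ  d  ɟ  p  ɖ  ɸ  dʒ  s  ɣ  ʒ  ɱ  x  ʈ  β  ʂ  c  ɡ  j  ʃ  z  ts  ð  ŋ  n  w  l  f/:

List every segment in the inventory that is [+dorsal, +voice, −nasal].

Checking each segment against [+dorsal], [+voice], [−nasal]: /ɟ/ (voiced palatal stop), /ɣ/ (voiced velar fricative), /ɡ/ (voiced velar stop), /j/ (palatal glide), /w/ (labial-velar glide) satisfy every feature; every other segment in the inventory fails at least one.

ɟ, ɣ, ɡ, j, w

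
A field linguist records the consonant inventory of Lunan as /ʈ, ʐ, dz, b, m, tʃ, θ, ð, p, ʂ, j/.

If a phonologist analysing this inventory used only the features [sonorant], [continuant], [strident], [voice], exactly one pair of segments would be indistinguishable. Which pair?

Both /ʈ/ and /p/ are [−sonorant], [−continuant], [−strident], [−voice]. Since the list omits [labial] and [coronal] — which do distinguish the voiceless retroflex stop from the voiceless bilabial stop — this pair collapses; all other pairs remain distinct.

ʈ, p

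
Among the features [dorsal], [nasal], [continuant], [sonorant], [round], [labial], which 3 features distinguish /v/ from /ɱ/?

/v/ (voiced labiodental fricative) and /ɱ/ (labiodental nasal) agree on [−dorsal], [−round], [+labial]. They differ on [sonorant] (/v/ [−], /ɱ/ [+]), [nasal] (/v/ [−], /ɱ/ [+]), [continuant] (/v/ [+], /ɱ/ [−]).

[sonorant], [nasal], [continuant]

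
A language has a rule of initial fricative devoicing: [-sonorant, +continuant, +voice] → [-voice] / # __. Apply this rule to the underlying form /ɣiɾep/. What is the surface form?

The only segment in the rule's environment that also matches [-sonorant, +continuant, +voice] is /ɣ/. Applying [-voice] turns the voiced velar fricative into /x/ (voiceless velar fricative), giving [xiɾep].

[xiɾep]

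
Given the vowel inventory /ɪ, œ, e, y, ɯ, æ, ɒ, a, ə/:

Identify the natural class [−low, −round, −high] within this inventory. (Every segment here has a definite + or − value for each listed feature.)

The [−low] segments are /ɪ, œ, e, y, ɯ, ə/.
Among these, [−round] gives /ɪ, e, ɯ, ə/.
Among these, [−high] leaves /e, ə/.

e, ə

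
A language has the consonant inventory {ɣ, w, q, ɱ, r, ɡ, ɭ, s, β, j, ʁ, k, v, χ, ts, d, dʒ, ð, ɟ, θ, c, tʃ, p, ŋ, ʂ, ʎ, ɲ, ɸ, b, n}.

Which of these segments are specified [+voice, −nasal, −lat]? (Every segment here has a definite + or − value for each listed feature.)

Eliminate segments failing any feature: /q, s, k, χ, ts, θ, c, tʃ, p, ʂ, ɸ/ are [−voice]; /ɱ, ŋ, ɲ, n/ are [+nasal]; /ɭ, ʎ/ are [+lateral]. The remaining /ɣ, w, r, ɡ, β, j, ʁ, v, d, dʒ, ð, ɟ, b/ satisfy [+voice], [−nasal], [−lateral].

ɣ, w, r, ɡ, β, j, ʁ, v, d, dʒ, ð, ɟ, b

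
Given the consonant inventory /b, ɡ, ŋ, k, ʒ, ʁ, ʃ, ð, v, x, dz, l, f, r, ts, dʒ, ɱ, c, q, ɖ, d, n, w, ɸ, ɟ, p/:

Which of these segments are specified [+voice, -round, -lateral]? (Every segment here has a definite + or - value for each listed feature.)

b, ɡ, ŋ, ʒ, ʁ, ð, v, dz, r, dʒ, ɱ, ɖ, d, n, ɟ

Eliminate segments failing any feature: /k, ʃ, x, f, ts, c, q, ɸ, p/ are [-voice]; /l/ is [+lateral]; /w/ is [+round]. The remaining /b, ɡ, ŋ, ʒ, ʁ, ð, v, dz, r, dʒ, ɱ, ɖ, d, n, ɟ/ satisfy [+voice], [-round], [-lateral].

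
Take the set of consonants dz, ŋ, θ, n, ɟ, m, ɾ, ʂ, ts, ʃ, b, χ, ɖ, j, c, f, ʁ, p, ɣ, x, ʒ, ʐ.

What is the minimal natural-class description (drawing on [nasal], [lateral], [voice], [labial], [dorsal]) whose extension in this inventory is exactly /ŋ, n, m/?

[+nasal]

Every target segment is [+nasal] and no other inventory member is, so one feature is enough.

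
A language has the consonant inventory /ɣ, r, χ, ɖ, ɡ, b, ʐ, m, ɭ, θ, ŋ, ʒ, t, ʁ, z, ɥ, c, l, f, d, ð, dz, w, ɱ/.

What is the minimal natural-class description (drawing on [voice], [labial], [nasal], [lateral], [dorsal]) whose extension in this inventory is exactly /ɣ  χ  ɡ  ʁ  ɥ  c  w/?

[-nasal, +dorsal]

/ɣ, χ, ɡ, ʁ, ɥ, c, w/ are all [-nasal], [+dorsal], and no other segment in the inventory matches both values. Dropping any one of them over-generates: [+dorsal] alone would also admit /ŋ/; [-nasal] alone would also admit /r, ɖ, b, ʐ, …/. No other single listed feature picks out exactly this set either, so fewer than two features will not do.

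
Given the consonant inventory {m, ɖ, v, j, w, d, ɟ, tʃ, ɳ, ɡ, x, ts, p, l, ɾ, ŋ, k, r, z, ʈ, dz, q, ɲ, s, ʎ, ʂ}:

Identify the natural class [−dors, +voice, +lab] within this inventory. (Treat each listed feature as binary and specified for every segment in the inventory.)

m, v

Among the inventory, the [−dorsal] segments are /m, ɖ, v, d, tʃ, ɳ, ts, p, l, ɾ, r, z, ʈ, dz, s, ʂ/.
Among these, [+voice] gives /m, ɖ, v, d, ɳ, l, ɾ, r, z, dz/.
Intersecting with [+labial] leaves /m, v/.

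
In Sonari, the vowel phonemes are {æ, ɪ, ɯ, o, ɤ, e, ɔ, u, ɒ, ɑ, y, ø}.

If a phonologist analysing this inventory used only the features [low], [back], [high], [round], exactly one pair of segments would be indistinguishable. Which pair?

o, ɔ

/o/ (mid back rounded tense vowel) and /ɔ/ (mid back rounded lax vowel) are both [−low], [+back], [−high], [+round], so none of the listed features separates them. (They do differ in [tense], which is not among the given features.) Every other pair in the inventory differs on at least one listed feature.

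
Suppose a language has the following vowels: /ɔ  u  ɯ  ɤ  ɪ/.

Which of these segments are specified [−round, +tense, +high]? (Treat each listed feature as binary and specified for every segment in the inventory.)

ɯ

The [−round] segments are /ɯ, ɤ, ɪ/.
Among these, [+tense] gives /ɯ, ɤ/.
Among these, [+high] leaves /ɯ/.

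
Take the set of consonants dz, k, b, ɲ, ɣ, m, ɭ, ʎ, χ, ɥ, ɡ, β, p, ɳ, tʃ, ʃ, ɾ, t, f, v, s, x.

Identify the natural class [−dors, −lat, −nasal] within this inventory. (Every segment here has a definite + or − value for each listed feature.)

Eliminate segments failing any feature: /k, ɲ, ɣ, ʎ, χ, ɥ, ɡ, x/ are [+dorsal]; /m, ɳ/ are [+nasal]; /ɭ/ is [+lateral]. The remaining /dz, b, β, p, tʃ, ʃ, ɾ, t, f, v, s/ satisfy [−dorsal], [−lateral], [−nasal].

dz, b, β, p, tʃ, ʃ, ɾ, t, f, v, s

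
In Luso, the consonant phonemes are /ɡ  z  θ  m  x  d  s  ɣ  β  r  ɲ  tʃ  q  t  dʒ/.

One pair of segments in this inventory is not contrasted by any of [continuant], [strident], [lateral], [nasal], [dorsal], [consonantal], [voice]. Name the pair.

β, r

Both /β/ and /r/ are [+continuant], [−strident], [−lateral], [−nasal], [−dorsal], [+consonantal], [+voice]. Since the list omits [sonorant], [labial] and [coronal] — which do distinguish the voiced bilabial fricative from the alveolar trill — this pair collapses; all other pairs remain distinct.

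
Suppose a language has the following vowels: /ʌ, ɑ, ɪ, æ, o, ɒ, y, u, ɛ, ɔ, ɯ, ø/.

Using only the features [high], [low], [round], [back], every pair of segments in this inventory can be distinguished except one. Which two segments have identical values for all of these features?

On the given features, /o/ and /ɔ/ have an identical profile: [-high], [-low], [+round], [+back]. No other two segments in the inventory coincide on all 4 features. (They do differ in [tense], which is not among the given features.)

o, ɔ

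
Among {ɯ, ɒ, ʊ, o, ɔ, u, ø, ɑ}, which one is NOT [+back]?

/u, ɯ, ɔ, o, ɑ, ɒ, ʊ/ are all [+back]; /ø/ (mid front rounded tense vowel) is [−back].

ø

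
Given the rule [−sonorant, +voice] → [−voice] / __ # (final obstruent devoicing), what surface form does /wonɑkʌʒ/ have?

Only the final segment /ʒ/ is both word-final and matches the structural description. It is a voiced postalveolar fricative, so [−sonorant, +voice] holds; changing it to [−voice] with all other features held fixed yields /ʃ/ (voiceless postalveolar fricative). No other segment meets both the structural description and the environment, so the output is [wonɑkʌʃ].

[wonɑkʌʃ]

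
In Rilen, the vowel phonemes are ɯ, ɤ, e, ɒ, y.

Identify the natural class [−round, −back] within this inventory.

e

Eliminate segments failing any feature: /ɯ, ɤ/ are [+back]; /ɒ, y/ are [+round]. The remaining /e/ satisfy [−round], [−back].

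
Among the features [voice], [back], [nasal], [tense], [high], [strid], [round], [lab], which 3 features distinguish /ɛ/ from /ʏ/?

[labial], [round], [high]

The two segments share [+voice], [−back], [−nasal], [−tense], [−strident]. The only features from the list on which they differ: /ɛ/ is [−labial] while /ʏ/ is [+labial]; /ɛ/ is [−round] while /ʏ/ is [+round]; /ɛ/ is [−high] while /ʏ/ is [+high].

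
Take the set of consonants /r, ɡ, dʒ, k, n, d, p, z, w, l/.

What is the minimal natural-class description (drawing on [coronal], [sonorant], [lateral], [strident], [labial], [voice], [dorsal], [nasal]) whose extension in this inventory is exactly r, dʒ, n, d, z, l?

[+coronal]

Every target segment is [+coronal] and no other inventory member is, so one feature is enough.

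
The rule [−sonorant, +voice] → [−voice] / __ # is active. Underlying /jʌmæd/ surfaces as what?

[jʌmæt]

Only the final segment /d/ is both word-final and matches the structural description. It is a voiced alveolar stop, so [−sonorant, +voice] holds; changing it to [−voice] with all other features held fixed yields /t/ (voiceless alveolar stop). No other segment meets both the structural description and the environment, so the output is [jʌmæt].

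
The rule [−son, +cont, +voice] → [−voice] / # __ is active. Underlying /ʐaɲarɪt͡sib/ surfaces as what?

Only the initial segment /ʐ/ is both word-initial and matches the structural description. It is a voiced retroflex fricative, so [−son, +cont, +voice] holds; changing it to [−voice] with all other features held fixed yields /ʂ/ (voiceless retroflex fricative). No other segment meets both the structural description and the environment, so the output is [ʂaɲarɪt͡sib].

[ʂaɲarɪt͡sib]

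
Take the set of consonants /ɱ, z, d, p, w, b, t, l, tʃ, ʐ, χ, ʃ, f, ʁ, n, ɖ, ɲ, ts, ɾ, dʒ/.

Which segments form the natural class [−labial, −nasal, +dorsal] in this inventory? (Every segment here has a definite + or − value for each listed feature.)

Eliminate segments failing any feature: /ɱ, p, w, b, f/ are [+labial]; /z, d, t, l, tʃ, ʐ, ʃ, ɖ, ts, ɾ, dʒ/ are [−dorsal]; /n, ɲ/ are [+nasal]. The remaining /χ, ʁ/ satisfy [−labial], [−nasal], [+dorsal].

χ, ʁ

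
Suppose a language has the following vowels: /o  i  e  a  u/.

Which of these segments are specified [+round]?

The feature [round] marks segments produced with lip rounding. In this inventory /o, u/ have that property, so they are [+round]; /i, e, a/ are [−round].

o, u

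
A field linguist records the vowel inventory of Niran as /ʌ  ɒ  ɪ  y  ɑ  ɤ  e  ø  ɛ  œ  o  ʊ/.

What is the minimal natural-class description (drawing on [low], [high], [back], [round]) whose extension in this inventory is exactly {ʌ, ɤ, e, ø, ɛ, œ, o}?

/ʌ, ɤ, e, ø, ɛ, œ, o/ are all [−high], [−low], and no other segment in the inventory matches both values. Dropping any one of them over-generates: [−low] alone would also admit /ɪ, y, ʊ/; [−high] alone would also admit /ɒ, ɑ/. No other single listed feature picks out exactly this set either, so fewer than two features will not do.

[−high, −low]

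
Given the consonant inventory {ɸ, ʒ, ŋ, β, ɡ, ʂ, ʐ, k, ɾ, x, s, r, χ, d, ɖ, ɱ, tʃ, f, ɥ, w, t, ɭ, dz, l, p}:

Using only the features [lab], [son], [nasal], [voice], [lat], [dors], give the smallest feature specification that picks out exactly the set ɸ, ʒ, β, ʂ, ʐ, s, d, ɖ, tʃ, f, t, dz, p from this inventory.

[-son, -dors]

Every target segment is [-sonorant], [-dorsal]; each remaining inventory member fails at least one of these. Each conjunct is needed — [-dorsal] alone would also admit /ɾ, r, ɱ, ɭ, …/; [-sonorant] alone would also admit /ɡ, k, x, χ/ — and no other single listed feature has exactly this extension, so two is the minimum.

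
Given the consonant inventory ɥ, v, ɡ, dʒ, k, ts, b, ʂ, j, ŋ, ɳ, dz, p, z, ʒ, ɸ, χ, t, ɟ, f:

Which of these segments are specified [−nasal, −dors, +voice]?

v, dʒ, b, dz, z, ʒ

Eliminate segments failing any feature: /ɥ, ɡ, k, j, χ, ɟ/ are [+dorsal]; /ts, ʂ, p, ɸ, t, f/ are [−voice]; /ŋ, ɳ/ are [+nasal]. The remaining /v, dʒ, b, dz, z, ʒ/ satisfy [−nasal], [−dorsal], [+voice].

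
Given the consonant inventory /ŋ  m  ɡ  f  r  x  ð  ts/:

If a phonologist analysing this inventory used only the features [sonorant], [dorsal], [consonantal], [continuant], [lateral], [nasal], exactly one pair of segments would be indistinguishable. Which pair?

ð, f

On the given features, /ð/ and /f/ have an identical profile: [−sonorant], [−dorsal], [+consonantal], [+continuant], [−lateral], [−nasal]. No other two segments in the inventory coincide on all 6 features. (They do differ in [voice], [labial] and [coronal], which are not among the given features.)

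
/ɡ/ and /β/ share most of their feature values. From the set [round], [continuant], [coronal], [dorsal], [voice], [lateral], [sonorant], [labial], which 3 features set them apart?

[continuant], [labial], [dorsal]

/ɡ/ is the voiced velar stop and /β/ is the voiced bilabial fricative. Both are [-round], [-coronal], [+voice], [-lateral], [-sonorant]. /ɡ/ is [-continuant] while /β/ is [+continuant]; /ɡ/ is [-labial] while /β/ is [+labial]; /ɡ/ is [+dorsal] while /β/ is [-dorsal], so the distinguishing features are [continuant], [labial], [dorsal].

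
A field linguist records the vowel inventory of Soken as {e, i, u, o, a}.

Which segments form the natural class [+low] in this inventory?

a

The [+low] segments here are /a/; the remaining /e, i, u, o/ are [−low].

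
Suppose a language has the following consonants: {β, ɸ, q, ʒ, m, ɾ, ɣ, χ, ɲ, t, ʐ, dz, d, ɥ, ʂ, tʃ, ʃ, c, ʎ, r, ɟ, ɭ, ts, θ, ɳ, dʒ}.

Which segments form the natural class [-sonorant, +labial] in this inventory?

β, ɸ

Eliminate segments failing any feature: /q, ʒ, ɣ, χ, t, ʐ, dz, d, ʂ, tʃ, ʃ, c, ɟ, ts, θ, dʒ/ are [-labial]; /m, ɾ, ɲ, ɥ, ʎ, r, ɭ, ɳ/ are [+sonorant]. The remaining /β, ɸ/ satisfy [-sonorant], [+labial].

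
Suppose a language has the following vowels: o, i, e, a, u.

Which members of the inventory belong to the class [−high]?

The [−high] segments here are /o, e, a/; the remaining /i, u/ are [+high].

o, e, a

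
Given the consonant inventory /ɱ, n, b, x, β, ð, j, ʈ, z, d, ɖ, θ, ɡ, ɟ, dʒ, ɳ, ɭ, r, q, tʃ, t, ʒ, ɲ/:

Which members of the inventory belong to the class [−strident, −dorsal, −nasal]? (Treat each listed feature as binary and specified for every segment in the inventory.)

b, β, ð, ʈ, d, ɖ, θ, ɭ, r, t

Checking each segment against [−strident], [−dorsal], [−nasal]: /b/ (voiced bilabial stop), /β/ (voiced bilabial fricative), /ð/ (voiced dental fricative), /ʈ/ (voiceless retroflex stop), /d/ (voiced alveolar stop), /ɖ/ (voiced retroflex stop), among others, satisfy every feature; every other segment in the inventory fails at least one.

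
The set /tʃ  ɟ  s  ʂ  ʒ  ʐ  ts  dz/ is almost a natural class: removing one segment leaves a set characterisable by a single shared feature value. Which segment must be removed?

ɟ

The remaining segments after removing /ɟ/ share [+strident]; /ɟ/ (voiced palatal stop) is [−strident]. For every other candidate removal, the leftover set fails to share any single feature value that the removed segment lacks.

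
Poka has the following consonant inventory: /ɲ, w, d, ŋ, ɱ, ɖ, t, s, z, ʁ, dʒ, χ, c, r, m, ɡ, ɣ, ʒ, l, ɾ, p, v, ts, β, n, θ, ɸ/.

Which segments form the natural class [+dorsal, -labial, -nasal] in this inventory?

ʁ, χ, c, ɡ, ɣ

Checking each segment against [+dorsal], [-labial], [-nasal]: /ʁ/ (voiced uvular fricative), /χ/ (voiceless uvular fricative), /c/ (voiceless palatal stop), /ɡ/ (voiced velar stop), /ɣ/ (voiced velar fricative) satisfy every feature; every other segment in the inventory fails at least one.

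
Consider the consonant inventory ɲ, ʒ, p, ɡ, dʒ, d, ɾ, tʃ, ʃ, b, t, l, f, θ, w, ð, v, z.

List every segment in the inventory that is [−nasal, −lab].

Eliminate segments failing any feature: /ɲ/ is [+nasal]; /p, b, f, w, v/ are [+labial]. The remaining /ʒ, ɡ, dʒ, d, ɾ, tʃ, ʃ, t, l, θ, ð, z/ satisfy [−nasal], [−labial].

ʒ, ɡ, dʒ, d, ɾ, tʃ, ʃ, t, l, θ, ð, z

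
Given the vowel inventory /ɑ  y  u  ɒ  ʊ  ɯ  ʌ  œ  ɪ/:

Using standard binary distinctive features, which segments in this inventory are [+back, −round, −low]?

ɯ, ʌ

Checking each segment against [+back], [−round], [−low]: /ɯ/ (high back unrounded vowel), /ʌ/ (mid back unrounded lax vowel) satisfy every feature; every other segment in the inventory fails at least one.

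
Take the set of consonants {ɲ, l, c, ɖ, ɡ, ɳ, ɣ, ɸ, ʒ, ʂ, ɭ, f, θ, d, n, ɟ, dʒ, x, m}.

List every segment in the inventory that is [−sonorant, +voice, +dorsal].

ɡ, ɣ, ɟ

Checking each segment against [−sonorant], [+voice], [+dorsal]: /ɡ/ (voiced velar stop), /ɣ/ (voiced velar fricative), /ɟ/ (voiced palatal stop) satisfy every feature; every other segment in the inventory fails at least one.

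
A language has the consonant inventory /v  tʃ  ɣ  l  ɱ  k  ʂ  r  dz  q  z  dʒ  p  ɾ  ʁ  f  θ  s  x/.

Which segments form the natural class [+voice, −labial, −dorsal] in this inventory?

l, r, dz, z, dʒ, ɾ

Eliminate segments failing any feature: /v, ɱ/ are [+labial]; /tʃ, k, ʂ, q, p, f, θ, s, x/ are [−voice]; /ɣ, ʁ/ are [+dorsal]. The remaining /l, r, dz, z, dʒ, ɾ/ satisfy [+voice], [−labial], [−dorsal].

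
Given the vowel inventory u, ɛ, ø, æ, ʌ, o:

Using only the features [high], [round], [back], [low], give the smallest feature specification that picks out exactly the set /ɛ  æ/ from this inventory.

Every target segment is [-back], [-round]; each remaining inventory member fails at least one of these. Each conjunct is needed — [-round] alone would also admit /ʌ/; [-back] alone would also admit /ø/ — and no other single listed feature has exactly this extension, so two is the minimum.

[-back, -round]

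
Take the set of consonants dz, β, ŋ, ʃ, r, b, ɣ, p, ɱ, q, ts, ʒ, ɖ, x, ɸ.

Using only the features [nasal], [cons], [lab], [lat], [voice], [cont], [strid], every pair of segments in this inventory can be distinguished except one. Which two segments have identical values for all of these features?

r, ɣ

Both /r/ and /ɣ/ are [−nasal], [+consonantal], [−labial], [−lateral], [+voice], [+continuant], [−strident]. Since the list omits [sonorant], [coronal] and [dorsal] — which do distinguish the alveolar trill from the voiced velar fricative — this pair collapses; all other pairs remain distinct.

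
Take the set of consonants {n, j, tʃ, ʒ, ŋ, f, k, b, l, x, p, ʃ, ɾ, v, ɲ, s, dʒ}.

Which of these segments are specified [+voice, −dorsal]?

The [+voice] segments are /n, j, ʒ, ŋ, b, l, ɾ, v, ɲ, dʒ/.
Within that set, [−dorsal] leaves /n, ʒ, b, l, ɾ, v, dʒ/.

n, ʒ, b, l, ɾ, v, dʒ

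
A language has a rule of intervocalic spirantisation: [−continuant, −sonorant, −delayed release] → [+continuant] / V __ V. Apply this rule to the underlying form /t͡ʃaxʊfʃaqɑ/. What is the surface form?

The only segment in the rule's environment that also matches [−continuant, −sonorant, −delayed release] is /q/. Applying [+continuant] turns the voiceless uvular stop into /χ/ (voiceless uvular fricative), giving [t͡ʃaxʊfʃaχɑ].

[t͡ʃaxʊfʃaχɑ]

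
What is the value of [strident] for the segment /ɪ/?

As the high front unrounded lax vowel, /ɪ/ is [−strident].

[−strident]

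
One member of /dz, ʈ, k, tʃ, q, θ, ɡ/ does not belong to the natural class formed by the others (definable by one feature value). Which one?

The remaining segments after removing /θ/ share [−continuant]; /θ/ (voiceless dental fricative) is [+continuant]. For every other candidate removal, the leftover set fails to share any single feature value that the removed segment lacks.

θ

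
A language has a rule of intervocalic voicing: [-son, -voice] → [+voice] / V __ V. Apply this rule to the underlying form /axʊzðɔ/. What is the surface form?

[aɣʊzðɔ]

The only segment in the rule's environment that also matches [-son, -voice] is /x/. Applying [+voice] turns the voiceless velar fricative into /ɣ/ (voiced velar fricative), giving [aɣʊzðɔ].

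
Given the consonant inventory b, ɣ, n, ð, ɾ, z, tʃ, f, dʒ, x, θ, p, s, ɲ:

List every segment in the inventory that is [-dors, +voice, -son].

Among the inventory, the [-dorsal] segments are /b, n, ð, ɾ, z, tʃ, f, dʒ, θ, p, s/.
Among these, [+voice] gives /b, n, ð, ɾ, z, dʒ/.
Of those, [-sonorant] leaves /b, ð, z, dʒ/.

b, ð, z, dʒ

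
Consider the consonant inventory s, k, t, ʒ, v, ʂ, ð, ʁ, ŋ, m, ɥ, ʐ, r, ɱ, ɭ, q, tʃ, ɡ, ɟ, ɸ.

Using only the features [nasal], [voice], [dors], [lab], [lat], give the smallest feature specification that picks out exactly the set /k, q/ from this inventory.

The class [-voice], [+dorsal] has exactly /k, q/ as its extension in this inventory. No smaller conjunction from the listed features achieves this: [+dorsal] alone would also admit /ʁ, ŋ, ɥ, ɡ, …/; [-voice] alone would also admit /s, t, ʂ, tʃ, …/; and checking the remaining single features turns up none with this extension.

[-voice, +dors]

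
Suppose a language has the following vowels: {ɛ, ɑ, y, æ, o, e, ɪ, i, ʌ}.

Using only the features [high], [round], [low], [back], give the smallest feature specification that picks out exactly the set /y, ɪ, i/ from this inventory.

[+high]

The target set is precisely the extension of [+high] in this inventory.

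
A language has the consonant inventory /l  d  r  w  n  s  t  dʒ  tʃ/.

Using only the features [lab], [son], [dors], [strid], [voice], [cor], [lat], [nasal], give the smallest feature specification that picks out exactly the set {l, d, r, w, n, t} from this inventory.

[-strid]

The target set is precisely the extension of [-strident] in this inventory.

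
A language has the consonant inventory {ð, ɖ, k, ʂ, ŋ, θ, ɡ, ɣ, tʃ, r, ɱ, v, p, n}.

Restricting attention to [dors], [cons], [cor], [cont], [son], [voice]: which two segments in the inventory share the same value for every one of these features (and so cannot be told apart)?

/ʂ/ (voiceless retroflex fricative) and /θ/ (voiceless dental fricative) are both [−dorsal], [+consonantal], [+coronal], [+continuant], [−sonorant], [−voice], so none of the listed features separates them. (They do differ in [strident], [anterior] and [distributed], which are not among the given features.) Every other pair in the inventory differs on at least one listed feature.

ʂ, θ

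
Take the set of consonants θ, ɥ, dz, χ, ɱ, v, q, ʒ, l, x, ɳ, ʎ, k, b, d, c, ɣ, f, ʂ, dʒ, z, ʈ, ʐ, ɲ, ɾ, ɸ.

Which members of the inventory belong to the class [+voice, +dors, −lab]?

Eliminate segments failing any feature: /θ, χ, q, x, k, c, f, ʂ, ʈ, ɸ/ are [−voice]; /ɥ/ is [+labial]; /dz, ɱ, v, ʒ, l, ɳ, b, d, dʒ, z, ʐ, ɾ/ are [−dorsal]. The remaining /ʎ, ɣ, ɲ/ satisfy [+voice], [+dorsal], [−labial].

ʎ, ɣ, ɲ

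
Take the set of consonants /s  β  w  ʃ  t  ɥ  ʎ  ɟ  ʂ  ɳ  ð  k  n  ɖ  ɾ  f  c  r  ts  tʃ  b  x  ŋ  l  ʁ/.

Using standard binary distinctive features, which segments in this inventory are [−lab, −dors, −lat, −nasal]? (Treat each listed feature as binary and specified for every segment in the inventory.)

Among the inventory, the [−labial] segments are /s, ʃ, t, ʎ, ɟ, ʂ, ɳ, ð, k, n, ɖ, ɾ, c, r, ts, tʃ, x, ŋ, l, ʁ/.
Within that set, [−dorsal] gives /s, ʃ, t, ʂ, ɳ, ð, n, ɖ, ɾ, r, ts, tʃ, l/.
Within that set, [−lateral] gives /s, ʃ, t, ʂ, ɳ, ð, n, ɖ, ɾ, r, ts, tʃ/.
Among these, [−nasal] leaves /s, ʃ, t, ʂ, ð, ɖ, ɾ, r, ts, tʃ/.

s, ʃ, t, ʂ, ð, ɖ, ɾ, r, ts, tʃ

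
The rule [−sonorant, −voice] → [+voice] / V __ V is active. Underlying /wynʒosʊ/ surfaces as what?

Only /s/ occurs between two vowels (/o/ __ /ʊ/) and matches the structural description. It is a voiceless alveolar fricative, so [−sonorant, −voice] holds; changing it to [+voice] with all other features held fixed yields /z/ (voiced alveolar fricative). No other segment meets both the structural description and the environment, so the output is [wynʒozʊ].

[wynʒozʊ]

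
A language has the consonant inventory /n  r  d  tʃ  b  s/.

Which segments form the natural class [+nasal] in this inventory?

The feature [nasal] marks segments produced with velum lowered (airflow through the nose). In this inventory /n/ has that property, so it is [+nasal]; /r, d, tʃ, b, s/ are [-nasal].

n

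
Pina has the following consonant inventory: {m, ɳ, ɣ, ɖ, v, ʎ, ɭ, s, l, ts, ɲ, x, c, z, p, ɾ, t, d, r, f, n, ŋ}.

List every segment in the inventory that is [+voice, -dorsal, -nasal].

Eliminate segments failing any feature: /m, ɳ, n/ are [+nasal]; /ɣ, ʎ, ɲ, ŋ/ are [+dorsal]; /s, ts, x, c, p, t, f/ are [-voice]. The remaining /ɖ, v, ɭ, l, z, ɾ, d, r/ satisfy [+voice], [-dorsal], [-nasal].

ɖ, v, ɭ, l, z, ɾ, d, r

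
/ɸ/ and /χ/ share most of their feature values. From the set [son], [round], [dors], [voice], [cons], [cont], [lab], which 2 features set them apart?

[labial], [dorsal]

/ɸ/ is the voiceless bilabial fricative and /χ/ is the voiceless uvular fricative. Both are [-sonorant], [-round], [-voice], [+consonantal], [+continuant]. /ɸ/ is [+labial] while /χ/ is [-labial]; /ɸ/ is [-dorsal] while /χ/ is [+dorsal], so the distinguishing features are [labial], [dorsal].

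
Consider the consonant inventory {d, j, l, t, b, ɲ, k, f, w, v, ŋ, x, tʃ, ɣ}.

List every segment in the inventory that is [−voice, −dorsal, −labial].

t, tʃ

Among the inventory, the [−voice] segments are /t, k, f, x, tʃ/.
Intersecting with [−dorsal] gives /t, f, tʃ/.
Among these, [−labial] leaves /t, tʃ/.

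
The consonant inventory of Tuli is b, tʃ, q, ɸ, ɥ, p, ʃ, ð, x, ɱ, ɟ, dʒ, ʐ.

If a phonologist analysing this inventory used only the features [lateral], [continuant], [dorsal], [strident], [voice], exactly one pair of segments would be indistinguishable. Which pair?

/b/ (voiced bilabial stop) and /ɱ/ (labiodental nasal) are both [−lateral], [−continuant], [−dorsal], [−strident], [+voice], so none of the listed features separates them. (They do differ in [sonorant] and [nasal], which are not among the given features.) Every other pair in the inventory differs on at least one listed feature.

b, ɱ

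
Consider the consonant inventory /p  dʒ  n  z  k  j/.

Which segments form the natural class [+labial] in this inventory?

p

The [+labial] segments here are /p/; the remaining /dʒ, n, z, k, j/ are [−labial].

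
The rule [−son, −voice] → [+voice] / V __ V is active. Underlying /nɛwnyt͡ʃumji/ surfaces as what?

The only segment in the rule's environment that also matches [−son, −voice] is /t͡ʃ/. Applying [+voice] turns the voiceless postalveolar affricate into /d͡ʒ/ (voiced postalveolar affricate), giving [nɛwnyd͡ʒumji].

[nɛwnyd͡ʒumji]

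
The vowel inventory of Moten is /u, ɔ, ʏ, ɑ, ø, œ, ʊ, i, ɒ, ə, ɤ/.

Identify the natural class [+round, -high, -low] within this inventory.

ɔ, ø, œ

Checking each segment against [+round], [-high], [-low]: /ɔ/ (mid back rounded lax vowel), /ø/ (mid front rounded tense vowel), /œ/ (mid front rounded lax vowel) satisfy every feature; every other segment in the inventory fails at least one.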